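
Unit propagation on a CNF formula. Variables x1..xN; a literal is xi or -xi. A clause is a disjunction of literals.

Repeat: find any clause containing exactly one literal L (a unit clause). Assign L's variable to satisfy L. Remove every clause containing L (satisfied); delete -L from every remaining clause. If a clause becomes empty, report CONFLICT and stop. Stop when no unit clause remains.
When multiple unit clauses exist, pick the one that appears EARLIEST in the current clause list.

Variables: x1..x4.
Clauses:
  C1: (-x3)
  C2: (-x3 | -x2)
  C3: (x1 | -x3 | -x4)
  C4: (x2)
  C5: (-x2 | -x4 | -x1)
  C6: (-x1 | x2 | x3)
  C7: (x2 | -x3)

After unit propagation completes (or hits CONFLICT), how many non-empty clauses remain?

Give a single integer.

Answer: 1

Derivation:
unit clause [-3] forces x3=F; simplify:
  drop 3 from [-1, 2, 3] -> [-1, 2]
  satisfied 4 clause(s); 3 remain; assigned so far: [3]
unit clause [2] forces x2=T; simplify:
  drop -2 from [-2, -4, -1] -> [-4, -1]
  satisfied 2 clause(s); 1 remain; assigned so far: [2, 3]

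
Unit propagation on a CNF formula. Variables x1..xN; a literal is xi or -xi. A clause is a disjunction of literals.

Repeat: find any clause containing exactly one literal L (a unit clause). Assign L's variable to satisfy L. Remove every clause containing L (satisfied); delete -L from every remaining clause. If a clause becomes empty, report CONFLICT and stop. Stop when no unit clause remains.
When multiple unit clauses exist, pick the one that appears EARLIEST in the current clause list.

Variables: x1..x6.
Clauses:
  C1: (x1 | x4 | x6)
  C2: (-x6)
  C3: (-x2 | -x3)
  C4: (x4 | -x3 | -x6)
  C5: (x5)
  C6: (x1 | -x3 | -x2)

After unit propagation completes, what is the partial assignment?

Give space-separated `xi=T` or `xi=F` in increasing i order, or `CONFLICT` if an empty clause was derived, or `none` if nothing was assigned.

unit clause [-6] forces x6=F; simplify:
  drop 6 from [1, 4, 6] -> [1, 4]
  satisfied 2 clause(s); 4 remain; assigned so far: [6]
unit clause [5] forces x5=T; simplify:
  satisfied 1 clause(s); 3 remain; assigned so far: [5, 6]

Answer: x5=T x6=F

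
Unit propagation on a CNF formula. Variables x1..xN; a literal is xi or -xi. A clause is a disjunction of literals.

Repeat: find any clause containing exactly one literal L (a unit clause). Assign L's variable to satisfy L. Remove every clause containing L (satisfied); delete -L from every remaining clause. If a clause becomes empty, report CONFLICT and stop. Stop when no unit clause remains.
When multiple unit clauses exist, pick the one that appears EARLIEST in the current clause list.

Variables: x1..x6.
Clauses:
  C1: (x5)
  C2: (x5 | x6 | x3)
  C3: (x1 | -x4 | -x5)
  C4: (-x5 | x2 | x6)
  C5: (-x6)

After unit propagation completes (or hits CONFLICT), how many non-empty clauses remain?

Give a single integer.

unit clause [5] forces x5=T; simplify:
  drop -5 from [1, -4, -5] -> [1, -4]
  drop -5 from [-5, 2, 6] -> [2, 6]
  satisfied 2 clause(s); 3 remain; assigned so far: [5]
unit clause [-6] forces x6=F; simplify:
  drop 6 from [2, 6] -> [2]
  satisfied 1 clause(s); 2 remain; assigned so far: [5, 6]
unit clause [2] forces x2=T; simplify:
  satisfied 1 clause(s); 1 remain; assigned so far: [2, 5, 6]

Answer: 1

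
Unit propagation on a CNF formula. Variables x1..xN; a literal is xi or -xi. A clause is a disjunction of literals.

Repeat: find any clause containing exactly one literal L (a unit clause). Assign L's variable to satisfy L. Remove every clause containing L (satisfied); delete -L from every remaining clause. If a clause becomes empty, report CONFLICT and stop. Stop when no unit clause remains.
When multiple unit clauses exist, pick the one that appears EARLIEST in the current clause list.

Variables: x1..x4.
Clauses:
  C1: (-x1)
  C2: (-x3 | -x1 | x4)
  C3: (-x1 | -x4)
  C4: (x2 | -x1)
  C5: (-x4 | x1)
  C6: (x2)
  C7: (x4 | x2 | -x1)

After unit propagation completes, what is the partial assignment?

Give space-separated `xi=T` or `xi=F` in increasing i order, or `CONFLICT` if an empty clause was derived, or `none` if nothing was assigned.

Answer: x1=F x2=T x4=F

Derivation:
unit clause [-1] forces x1=F; simplify:
  drop 1 from [-4, 1] -> [-4]
  satisfied 5 clause(s); 2 remain; assigned so far: [1]
unit clause [-4] forces x4=F; simplify:
  satisfied 1 clause(s); 1 remain; assigned so far: [1, 4]
unit clause [2] forces x2=T; simplify:
  satisfied 1 clause(s); 0 remain; assigned so far: [1, 2, 4]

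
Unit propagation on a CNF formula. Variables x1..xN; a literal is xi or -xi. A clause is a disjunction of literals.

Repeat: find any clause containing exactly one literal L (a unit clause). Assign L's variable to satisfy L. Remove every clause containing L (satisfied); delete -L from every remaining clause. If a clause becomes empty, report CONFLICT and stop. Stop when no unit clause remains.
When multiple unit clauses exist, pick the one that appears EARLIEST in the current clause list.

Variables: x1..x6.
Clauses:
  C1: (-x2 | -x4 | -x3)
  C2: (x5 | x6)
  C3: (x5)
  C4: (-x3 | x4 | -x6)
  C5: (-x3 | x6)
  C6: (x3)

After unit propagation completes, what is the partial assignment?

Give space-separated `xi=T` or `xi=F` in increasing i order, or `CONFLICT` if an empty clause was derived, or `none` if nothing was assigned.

Answer: x2=F x3=T x4=T x5=T x6=T

Derivation:
unit clause [5] forces x5=T; simplify:
  satisfied 2 clause(s); 4 remain; assigned so far: [5]
unit clause [3] forces x3=T; simplify:
  drop -3 from [-2, -4, -3] -> [-2, -4]
  drop -3 from [-3, 4, -6] -> [4, -6]
  drop -3 from [-3, 6] -> [6]
  satisfied 1 clause(s); 3 remain; assigned so far: [3, 5]
unit clause [6] forces x6=T; simplify:
  drop -6 from [4, -6] -> [4]
  satisfied 1 clause(s); 2 remain; assigned so far: [3, 5, 6]
unit clause [4] forces x4=T; simplify:
  drop -4 from [-2, -4] -> [-2]
  satisfied 1 clause(s); 1 remain; assigned so far: [3, 4, 5, 6]
unit clause [-2] forces x2=F; simplify:
  satisfied 1 clause(s); 0 remain; assigned so far: [2, 3, 4, 5, 6]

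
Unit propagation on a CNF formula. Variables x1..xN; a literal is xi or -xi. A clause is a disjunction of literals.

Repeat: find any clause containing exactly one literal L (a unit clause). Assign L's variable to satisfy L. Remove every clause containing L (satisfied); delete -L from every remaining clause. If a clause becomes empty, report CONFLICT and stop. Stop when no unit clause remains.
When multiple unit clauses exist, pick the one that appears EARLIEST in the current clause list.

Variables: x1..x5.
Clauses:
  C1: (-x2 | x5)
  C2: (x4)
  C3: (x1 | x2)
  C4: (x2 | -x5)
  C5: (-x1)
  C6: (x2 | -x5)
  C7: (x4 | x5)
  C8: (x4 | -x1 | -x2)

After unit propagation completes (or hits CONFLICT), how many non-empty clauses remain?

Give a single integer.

unit clause [4] forces x4=T; simplify:
  satisfied 3 clause(s); 5 remain; assigned so far: [4]
unit clause [-1] forces x1=F; simplify:
  drop 1 from [1, 2] -> [2]
  satisfied 1 clause(s); 4 remain; assigned so far: [1, 4]
unit clause [2] forces x2=T; simplify:
  drop -2 from [-2, 5] -> [5]
  satisfied 3 clause(s); 1 remain; assigned so far: [1, 2, 4]
unit clause [5] forces x5=T; simplify:
  satisfied 1 clause(s); 0 remain; assigned so far: [1, 2, 4, 5]

Answer: 0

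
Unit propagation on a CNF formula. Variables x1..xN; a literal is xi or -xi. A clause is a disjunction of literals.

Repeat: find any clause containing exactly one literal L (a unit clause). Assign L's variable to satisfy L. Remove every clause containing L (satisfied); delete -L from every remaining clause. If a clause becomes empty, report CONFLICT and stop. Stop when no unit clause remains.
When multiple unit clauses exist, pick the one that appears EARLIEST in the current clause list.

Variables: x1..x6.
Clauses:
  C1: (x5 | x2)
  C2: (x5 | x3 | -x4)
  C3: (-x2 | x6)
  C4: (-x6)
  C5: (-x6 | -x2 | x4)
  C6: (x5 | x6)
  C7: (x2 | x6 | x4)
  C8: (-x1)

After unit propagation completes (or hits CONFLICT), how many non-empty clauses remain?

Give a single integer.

Answer: 0

Derivation:
unit clause [-6] forces x6=F; simplify:
  drop 6 from [-2, 6] -> [-2]
  drop 6 from [5, 6] -> [5]
  drop 6 from [2, 6, 4] -> [2, 4]
  satisfied 2 clause(s); 6 remain; assigned so far: [6]
unit clause [-2] forces x2=F; simplify:
  drop 2 from [5, 2] -> [5]
  drop 2 from [2, 4] -> [4]
  satisfied 1 clause(s); 5 remain; assigned so far: [2, 6]
unit clause [5] forces x5=T; simplify:
  satisfied 3 clause(s); 2 remain; assigned so far: [2, 5, 6]
unit clause [4] forces x4=T; simplify:
  satisfied 1 clause(s); 1 remain; assigned so far: [2, 4, 5, 6]
unit clause [-1] forces x1=F; simplify:
  satisfied 1 clause(s); 0 remain; assigned so far: [1, 2, 4, 5, 6]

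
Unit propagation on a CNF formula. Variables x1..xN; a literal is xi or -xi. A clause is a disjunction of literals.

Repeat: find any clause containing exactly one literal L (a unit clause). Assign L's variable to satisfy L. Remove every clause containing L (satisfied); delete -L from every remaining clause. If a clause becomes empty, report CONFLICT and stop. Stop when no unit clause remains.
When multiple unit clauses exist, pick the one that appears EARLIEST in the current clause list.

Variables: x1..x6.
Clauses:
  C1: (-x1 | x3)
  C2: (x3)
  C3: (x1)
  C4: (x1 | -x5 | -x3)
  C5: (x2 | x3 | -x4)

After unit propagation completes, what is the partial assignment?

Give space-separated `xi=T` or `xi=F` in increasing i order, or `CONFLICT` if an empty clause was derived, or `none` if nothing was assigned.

unit clause [3] forces x3=T; simplify:
  drop -3 from [1, -5, -3] -> [1, -5]
  satisfied 3 clause(s); 2 remain; assigned so far: [3]
unit clause [1] forces x1=T; simplify:
  satisfied 2 clause(s); 0 remain; assigned so far: [1, 3]

Answer: x1=T x3=T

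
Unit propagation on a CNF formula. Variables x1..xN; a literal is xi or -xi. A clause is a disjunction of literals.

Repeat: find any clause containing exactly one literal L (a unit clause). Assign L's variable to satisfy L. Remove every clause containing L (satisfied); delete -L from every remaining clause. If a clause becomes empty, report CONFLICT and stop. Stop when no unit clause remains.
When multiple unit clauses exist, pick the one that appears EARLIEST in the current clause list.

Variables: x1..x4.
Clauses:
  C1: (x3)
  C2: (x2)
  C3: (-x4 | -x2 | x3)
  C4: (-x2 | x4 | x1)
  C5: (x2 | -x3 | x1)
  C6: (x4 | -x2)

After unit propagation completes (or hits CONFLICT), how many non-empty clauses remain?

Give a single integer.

unit clause [3] forces x3=T; simplify:
  drop -3 from [2, -3, 1] -> [2, 1]
  satisfied 2 clause(s); 4 remain; assigned so far: [3]
unit clause [2] forces x2=T; simplify:
  drop -2 from [-2, 4, 1] -> [4, 1]
  drop -2 from [4, -2] -> [4]
  satisfied 2 clause(s); 2 remain; assigned so far: [2, 3]
unit clause [4] forces x4=T; simplify:
  satisfied 2 clause(s); 0 remain; assigned so far: [2, 3, 4]

Answer: 0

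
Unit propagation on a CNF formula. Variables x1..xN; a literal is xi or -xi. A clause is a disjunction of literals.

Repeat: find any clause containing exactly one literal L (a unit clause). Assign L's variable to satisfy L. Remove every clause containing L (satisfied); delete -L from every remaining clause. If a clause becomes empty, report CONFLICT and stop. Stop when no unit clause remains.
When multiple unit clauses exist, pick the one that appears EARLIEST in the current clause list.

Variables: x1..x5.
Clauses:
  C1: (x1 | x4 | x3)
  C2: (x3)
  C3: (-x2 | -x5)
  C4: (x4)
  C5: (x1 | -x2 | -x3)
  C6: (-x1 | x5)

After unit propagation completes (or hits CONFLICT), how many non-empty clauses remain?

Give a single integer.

Answer: 3

Derivation:
unit clause [3] forces x3=T; simplify:
  drop -3 from [1, -2, -3] -> [1, -2]
  satisfied 2 clause(s); 4 remain; assigned so far: [3]
unit clause [4] forces x4=T; simplify:
  satisfied 1 clause(s); 3 remain; assigned so far: [3, 4]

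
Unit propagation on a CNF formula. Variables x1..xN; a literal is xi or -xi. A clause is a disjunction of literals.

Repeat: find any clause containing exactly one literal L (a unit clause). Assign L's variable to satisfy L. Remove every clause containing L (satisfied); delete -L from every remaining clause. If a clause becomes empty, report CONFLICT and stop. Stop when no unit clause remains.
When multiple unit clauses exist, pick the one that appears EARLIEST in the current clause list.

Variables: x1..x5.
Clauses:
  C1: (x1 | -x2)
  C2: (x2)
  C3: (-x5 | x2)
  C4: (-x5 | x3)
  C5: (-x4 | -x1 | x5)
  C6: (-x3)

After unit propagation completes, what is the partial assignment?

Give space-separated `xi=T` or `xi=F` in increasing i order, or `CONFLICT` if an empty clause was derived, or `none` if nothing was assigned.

Answer: x1=T x2=T x3=F x4=F x5=F

Derivation:
unit clause [2] forces x2=T; simplify:
  drop -2 from [1, -2] -> [1]
  satisfied 2 clause(s); 4 remain; assigned so far: [2]
unit clause [1] forces x1=T; simplify:
  drop -1 from [-4, -1, 5] -> [-4, 5]
  satisfied 1 clause(s); 3 remain; assigned so far: [1, 2]
unit clause [-3] forces x3=F; simplify:
  drop 3 from [-5, 3] -> [-5]
  satisfied 1 clause(s); 2 remain; assigned so far: [1, 2, 3]
unit clause [-5] forces x5=F; simplify:
  drop 5 from [-4, 5] -> [-4]
  satisfied 1 clause(s); 1 remain; assigned so far: [1, 2, 3, 5]
unit clause [-4] forces x4=F; simplify:
  satisfied 1 clause(s); 0 remain; assigned so far: [1, 2, 3, 4, 5]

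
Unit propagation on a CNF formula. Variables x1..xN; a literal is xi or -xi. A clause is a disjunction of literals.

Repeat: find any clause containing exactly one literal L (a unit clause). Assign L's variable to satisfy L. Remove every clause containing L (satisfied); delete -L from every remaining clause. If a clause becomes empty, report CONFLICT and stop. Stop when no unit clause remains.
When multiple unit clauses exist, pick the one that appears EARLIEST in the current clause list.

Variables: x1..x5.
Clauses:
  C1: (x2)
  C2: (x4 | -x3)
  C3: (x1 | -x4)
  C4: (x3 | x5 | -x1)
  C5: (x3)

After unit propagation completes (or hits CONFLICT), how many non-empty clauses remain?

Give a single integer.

Answer: 0

Derivation:
unit clause [2] forces x2=T; simplify:
  satisfied 1 clause(s); 4 remain; assigned so far: [2]
unit clause [3] forces x3=T; simplify:
  drop -3 from [4, -3] -> [4]
  satisfied 2 clause(s); 2 remain; assigned so far: [2, 3]
unit clause [4] forces x4=T; simplify:
  drop -4 from [1, -4] -> [1]
  satisfied 1 clause(s); 1 remain; assigned so far: [2, 3, 4]
unit clause [1] forces x1=T; simplify:
  satisfied 1 clause(s); 0 remain; assigned so far: [1, 2, 3, 4]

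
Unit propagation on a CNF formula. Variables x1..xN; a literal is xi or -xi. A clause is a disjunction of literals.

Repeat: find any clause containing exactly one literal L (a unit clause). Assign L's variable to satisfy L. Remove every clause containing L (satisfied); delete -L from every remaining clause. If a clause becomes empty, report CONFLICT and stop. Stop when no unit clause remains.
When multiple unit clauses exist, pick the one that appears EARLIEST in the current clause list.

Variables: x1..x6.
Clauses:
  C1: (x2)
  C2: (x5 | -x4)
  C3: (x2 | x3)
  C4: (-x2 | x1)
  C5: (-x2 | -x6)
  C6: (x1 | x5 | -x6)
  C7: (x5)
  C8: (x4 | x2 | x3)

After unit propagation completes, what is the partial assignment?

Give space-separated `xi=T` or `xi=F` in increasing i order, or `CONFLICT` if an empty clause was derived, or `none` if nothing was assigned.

Answer: x1=T x2=T x5=T x6=F

Derivation:
unit clause [2] forces x2=T; simplify:
  drop -2 from [-2, 1] -> [1]
  drop -2 from [-2, -6] -> [-6]
  satisfied 3 clause(s); 5 remain; assigned so far: [2]
unit clause [1] forces x1=T; simplify:
  satisfied 2 clause(s); 3 remain; assigned so far: [1, 2]
unit clause [-6] forces x6=F; simplify:
  satisfied 1 clause(s); 2 remain; assigned so far: [1, 2, 6]
unit clause [5] forces x5=T; simplify:
  satisfied 2 clause(s); 0 remain; assigned so far: [1, 2, 5, 6]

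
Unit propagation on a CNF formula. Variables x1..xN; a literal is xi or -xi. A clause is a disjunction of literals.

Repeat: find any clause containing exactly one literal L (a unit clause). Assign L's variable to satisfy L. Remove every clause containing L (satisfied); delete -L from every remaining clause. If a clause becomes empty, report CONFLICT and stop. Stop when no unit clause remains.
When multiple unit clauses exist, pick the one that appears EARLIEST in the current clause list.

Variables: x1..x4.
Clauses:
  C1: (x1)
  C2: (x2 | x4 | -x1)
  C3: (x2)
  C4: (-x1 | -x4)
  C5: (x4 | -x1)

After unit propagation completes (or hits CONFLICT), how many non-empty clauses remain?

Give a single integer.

unit clause [1] forces x1=T; simplify:
  drop -1 from [2, 4, -1] -> [2, 4]
  drop -1 from [-1, -4] -> [-4]
  drop -1 from [4, -1] -> [4]
  satisfied 1 clause(s); 4 remain; assigned so far: [1]
unit clause [2] forces x2=T; simplify:
  satisfied 2 clause(s); 2 remain; assigned so far: [1, 2]
unit clause [-4] forces x4=F; simplify:
  drop 4 from [4] -> [] (empty!)
  satisfied 1 clause(s); 1 remain; assigned so far: [1, 2, 4]
CONFLICT (empty clause)

Answer: 0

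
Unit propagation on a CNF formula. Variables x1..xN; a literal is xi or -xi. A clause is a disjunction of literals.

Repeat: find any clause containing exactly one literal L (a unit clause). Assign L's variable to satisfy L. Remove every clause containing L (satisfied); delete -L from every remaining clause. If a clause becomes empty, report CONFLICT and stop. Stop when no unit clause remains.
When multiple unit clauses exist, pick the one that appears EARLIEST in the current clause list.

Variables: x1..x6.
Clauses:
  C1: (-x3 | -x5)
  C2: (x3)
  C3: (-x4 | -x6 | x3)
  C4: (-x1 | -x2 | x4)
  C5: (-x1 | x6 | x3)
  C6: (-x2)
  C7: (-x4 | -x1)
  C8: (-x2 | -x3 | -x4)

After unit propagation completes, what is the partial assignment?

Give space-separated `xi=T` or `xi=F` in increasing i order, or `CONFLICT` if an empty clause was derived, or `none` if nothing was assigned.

unit clause [3] forces x3=T; simplify:
  drop -3 from [-3, -5] -> [-5]
  drop -3 from [-2, -3, -4] -> [-2, -4]
  satisfied 3 clause(s); 5 remain; assigned so far: [3]
unit clause [-5] forces x5=F; simplify:
  satisfied 1 clause(s); 4 remain; assigned so far: [3, 5]
unit clause [-2] forces x2=F; simplify:
  satisfied 3 clause(s); 1 remain; assigned so far: [2, 3, 5]

Answer: x2=F x3=T x5=F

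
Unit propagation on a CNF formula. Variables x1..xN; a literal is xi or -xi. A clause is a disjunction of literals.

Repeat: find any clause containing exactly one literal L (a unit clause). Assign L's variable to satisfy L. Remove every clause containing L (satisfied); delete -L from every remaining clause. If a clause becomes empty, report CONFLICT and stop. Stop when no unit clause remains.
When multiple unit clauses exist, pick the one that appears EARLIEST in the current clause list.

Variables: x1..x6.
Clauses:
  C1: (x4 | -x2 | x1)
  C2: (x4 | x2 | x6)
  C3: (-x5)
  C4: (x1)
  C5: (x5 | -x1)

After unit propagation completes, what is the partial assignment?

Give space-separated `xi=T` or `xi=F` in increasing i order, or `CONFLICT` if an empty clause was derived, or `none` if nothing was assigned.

unit clause [-5] forces x5=F; simplify:
  drop 5 from [5, -1] -> [-1]
  satisfied 1 clause(s); 4 remain; assigned so far: [5]
unit clause [1] forces x1=T; simplify:
  drop -1 from [-1] -> [] (empty!)
  satisfied 2 clause(s); 2 remain; assigned so far: [1, 5]
CONFLICT (empty clause)

Answer: CONFLICT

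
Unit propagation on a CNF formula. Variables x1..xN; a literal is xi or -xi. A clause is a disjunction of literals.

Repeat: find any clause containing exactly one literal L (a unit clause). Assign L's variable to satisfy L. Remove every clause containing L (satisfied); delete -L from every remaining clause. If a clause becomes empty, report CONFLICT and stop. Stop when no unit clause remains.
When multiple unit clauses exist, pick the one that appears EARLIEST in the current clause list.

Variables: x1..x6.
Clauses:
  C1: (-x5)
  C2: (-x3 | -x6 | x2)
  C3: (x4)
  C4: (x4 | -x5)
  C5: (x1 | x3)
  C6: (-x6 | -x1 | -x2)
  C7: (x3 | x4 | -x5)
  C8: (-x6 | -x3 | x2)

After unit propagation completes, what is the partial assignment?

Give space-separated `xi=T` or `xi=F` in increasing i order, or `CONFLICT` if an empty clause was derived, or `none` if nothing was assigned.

unit clause [-5] forces x5=F; simplify:
  satisfied 3 clause(s); 5 remain; assigned so far: [5]
unit clause [4] forces x4=T; simplify:
  satisfied 1 clause(s); 4 remain; assigned so far: [4, 5]

Answer: x4=T x5=F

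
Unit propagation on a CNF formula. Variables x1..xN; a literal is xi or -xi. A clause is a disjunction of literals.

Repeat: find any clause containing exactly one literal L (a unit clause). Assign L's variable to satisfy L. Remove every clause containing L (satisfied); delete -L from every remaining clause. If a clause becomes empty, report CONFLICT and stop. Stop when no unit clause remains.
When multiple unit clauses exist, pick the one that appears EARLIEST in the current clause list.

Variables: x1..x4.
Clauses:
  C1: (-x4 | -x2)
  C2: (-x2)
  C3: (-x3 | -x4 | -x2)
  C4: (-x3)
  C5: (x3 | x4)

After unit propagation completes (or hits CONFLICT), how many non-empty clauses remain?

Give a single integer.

unit clause [-2] forces x2=F; simplify:
  satisfied 3 clause(s); 2 remain; assigned so far: [2]
unit clause [-3] forces x3=F; simplify:
  drop 3 from [3, 4] -> [4]
  satisfied 1 clause(s); 1 remain; assigned so far: [2, 3]
unit clause [4] forces x4=T; simplify:
  satisfied 1 clause(s); 0 remain; assigned so far: [2, 3, 4]

Answer: 0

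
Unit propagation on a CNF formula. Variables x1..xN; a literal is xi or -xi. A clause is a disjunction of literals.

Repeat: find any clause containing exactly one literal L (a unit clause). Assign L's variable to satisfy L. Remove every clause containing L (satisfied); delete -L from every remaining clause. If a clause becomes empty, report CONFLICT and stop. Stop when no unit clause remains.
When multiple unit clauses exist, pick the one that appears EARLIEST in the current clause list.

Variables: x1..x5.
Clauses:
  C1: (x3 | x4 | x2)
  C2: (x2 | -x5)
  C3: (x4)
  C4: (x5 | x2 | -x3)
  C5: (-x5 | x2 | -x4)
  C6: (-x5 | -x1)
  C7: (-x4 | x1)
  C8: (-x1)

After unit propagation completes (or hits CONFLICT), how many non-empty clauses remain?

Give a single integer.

unit clause [4] forces x4=T; simplify:
  drop -4 from [-5, 2, -4] -> [-5, 2]
  drop -4 from [-4, 1] -> [1]
  satisfied 2 clause(s); 6 remain; assigned so far: [4]
unit clause [1] forces x1=T; simplify:
  drop -1 from [-5, -1] -> [-5]
  drop -1 from [-1] -> [] (empty!)
  satisfied 1 clause(s); 5 remain; assigned so far: [1, 4]
CONFLICT (empty clause)

Answer: 4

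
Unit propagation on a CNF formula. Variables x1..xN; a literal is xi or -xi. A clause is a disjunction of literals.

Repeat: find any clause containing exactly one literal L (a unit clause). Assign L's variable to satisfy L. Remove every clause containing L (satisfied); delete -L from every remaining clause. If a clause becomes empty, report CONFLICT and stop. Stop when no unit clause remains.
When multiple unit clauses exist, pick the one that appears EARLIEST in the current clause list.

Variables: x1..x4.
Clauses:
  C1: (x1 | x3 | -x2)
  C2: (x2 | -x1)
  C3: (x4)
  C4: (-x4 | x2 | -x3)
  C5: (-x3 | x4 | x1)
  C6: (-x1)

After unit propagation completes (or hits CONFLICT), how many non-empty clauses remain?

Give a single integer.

unit clause [4] forces x4=T; simplify:
  drop -4 from [-4, 2, -3] -> [2, -3]
  satisfied 2 clause(s); 4 remain; assigned so far: [4]
unit clause [-1] forces x1=F; simplify:
  drop 1 from [1, 3, -2] -> [3, -2]
  satisfied 2 clause(s); 2 remain; assigned so far: [1, 4]

Answer: 2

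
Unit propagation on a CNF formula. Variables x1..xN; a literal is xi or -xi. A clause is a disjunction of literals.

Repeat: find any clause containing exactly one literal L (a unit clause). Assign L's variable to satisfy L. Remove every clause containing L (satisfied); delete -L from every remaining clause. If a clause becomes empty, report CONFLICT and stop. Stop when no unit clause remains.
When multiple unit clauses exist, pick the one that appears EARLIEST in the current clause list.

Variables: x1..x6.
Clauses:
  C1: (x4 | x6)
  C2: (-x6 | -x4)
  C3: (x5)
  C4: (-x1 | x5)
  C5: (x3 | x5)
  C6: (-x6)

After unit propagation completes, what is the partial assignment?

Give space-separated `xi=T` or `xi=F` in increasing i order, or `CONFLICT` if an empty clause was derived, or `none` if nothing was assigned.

unit clause [5] forces x5=T; simplify:
  satisfied 3 clause(s); 3 remain; assigned so far: [5]
unit clause [-6] forces x6=F; simplify:
  drop 6 from [4, 6] -> [4]
  satisfied 2 clause(s); 1 remain; assigned so far: [5, 6]
unit clause [4] forces x4=T; simplify:
  satisfied 1 clause(s); 0 remain; assigned so far: [4, 5, 6]

Answer: x4=T x5=T x6=F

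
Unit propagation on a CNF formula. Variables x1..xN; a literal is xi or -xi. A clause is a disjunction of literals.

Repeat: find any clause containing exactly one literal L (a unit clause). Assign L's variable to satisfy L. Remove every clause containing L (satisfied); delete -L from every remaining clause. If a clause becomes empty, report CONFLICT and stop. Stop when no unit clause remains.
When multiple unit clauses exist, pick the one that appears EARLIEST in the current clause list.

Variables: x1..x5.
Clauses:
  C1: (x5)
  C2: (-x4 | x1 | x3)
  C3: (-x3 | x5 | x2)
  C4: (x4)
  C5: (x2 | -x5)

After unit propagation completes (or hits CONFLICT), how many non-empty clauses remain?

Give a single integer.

Answer: 1

Derivation:
unit clause [5] forces x5=T; simplify:
  drop -5 from [2, -5] -> [2]
  satisfied 2 clause(s); 3 remain; assigned so far: [5]
unit clause [4] forces x4=T; simplify:
  drop -4 from [-4, 1, 3] -> [1, 3]
  satisfied 1 clause(s); 2 remain; assigned so far: [4, 5]
unit clause [2] forces x2=T; simplify:
  satisfied 1 clause(s); 1 remain; assigned so far: [2, 4, 5]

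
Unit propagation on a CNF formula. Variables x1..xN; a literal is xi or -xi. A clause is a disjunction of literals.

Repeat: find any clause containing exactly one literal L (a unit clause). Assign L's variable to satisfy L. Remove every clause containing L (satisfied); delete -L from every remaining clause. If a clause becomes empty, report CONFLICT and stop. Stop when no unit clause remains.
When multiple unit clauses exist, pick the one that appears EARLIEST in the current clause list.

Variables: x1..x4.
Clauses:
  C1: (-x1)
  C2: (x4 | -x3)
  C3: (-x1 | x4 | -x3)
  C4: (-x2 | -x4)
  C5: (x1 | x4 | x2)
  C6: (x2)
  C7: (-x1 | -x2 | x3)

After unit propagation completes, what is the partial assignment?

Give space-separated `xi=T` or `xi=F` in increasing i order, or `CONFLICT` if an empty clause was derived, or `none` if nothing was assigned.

Answer: x1=F x2=T x3=F x4=F

Derivation:
unit clause [-1] forces x1=F; simplify:
  drop 1 from [1, 4, 2] -> [4, 2]
  satisfied 3 clause(s); 4 remain; assigned so far: [1]
unit clause [2] forces x2=T; simplify:
  drop -2 from [-2, -4] -> [-4]
  satisfied 2 clause(s); 2 remain; assigned so far: [1, 2]
unit clause [-4] forces x4=F; simplify:
  drop 4 from [4, -3] -> [-3]
  satisfied 1 clause(s); 1 remain; assigned so far: [1, 2, 4]
unit clause [-3] forces x3=F; simplify:
  satisfied 1 clause(s); 0 remain; assigned so far: [1, 2, 3, 4]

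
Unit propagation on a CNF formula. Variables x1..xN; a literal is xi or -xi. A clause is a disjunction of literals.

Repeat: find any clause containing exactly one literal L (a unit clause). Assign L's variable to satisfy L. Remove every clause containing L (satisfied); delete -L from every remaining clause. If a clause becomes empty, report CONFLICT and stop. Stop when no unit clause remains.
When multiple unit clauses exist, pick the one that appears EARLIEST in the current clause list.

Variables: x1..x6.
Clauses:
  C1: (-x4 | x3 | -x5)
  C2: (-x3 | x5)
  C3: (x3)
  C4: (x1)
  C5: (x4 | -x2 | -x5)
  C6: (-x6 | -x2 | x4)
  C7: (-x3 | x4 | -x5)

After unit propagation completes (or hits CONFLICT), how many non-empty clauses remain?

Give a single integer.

unit clause [3] forces x3=T; simplify:
  drop -3 from [-3, 5] -> [5]
  drop -3 from [-3, 4, -5] -> [4, -5]
  satisfied 2 clause(s); 5 remain; assigned so far: [3]
unit clause [5] forces x5=T; simplify:
  drop -5 from [4, -2, -5] -> [4, -2]
  drop -5 from [4, -5] -> [4]
  satisfied 1 clause(s); 4 remain; assigned so far: [3, 5]
unit clause [1] forces x1=T; simplify:
  satisfied 1 clause(s); 3 remain; assigned so far: [1, 3, 5]
unit clause [4] forces x4=T; simplify:
  satisfied 3 clause(s); 0 remain; assigned so far: [1, 3, 4, 5]

Answer: 0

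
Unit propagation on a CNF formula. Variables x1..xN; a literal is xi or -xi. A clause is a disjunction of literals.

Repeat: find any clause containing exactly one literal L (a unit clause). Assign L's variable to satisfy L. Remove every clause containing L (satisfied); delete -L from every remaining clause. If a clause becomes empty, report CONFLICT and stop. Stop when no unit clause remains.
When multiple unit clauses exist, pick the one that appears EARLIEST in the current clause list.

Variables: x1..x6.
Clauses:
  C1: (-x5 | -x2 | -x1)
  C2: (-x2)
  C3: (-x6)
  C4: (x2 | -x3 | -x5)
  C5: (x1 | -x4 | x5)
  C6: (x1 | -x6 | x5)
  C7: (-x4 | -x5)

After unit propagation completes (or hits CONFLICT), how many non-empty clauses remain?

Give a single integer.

Answer: 3

Derivation:
unit clause [-2] forces x2=F; simplify:
  drop 2 from [2, -3, -5] -> [-3, -5]
  satisfied 2 clause(s); 5 remain; assigned so far: [2]
unit clause [-6] forces x6=F; simplify:
  satisfied 2 clause(s); 3 remain; assigned so far: [2, 6]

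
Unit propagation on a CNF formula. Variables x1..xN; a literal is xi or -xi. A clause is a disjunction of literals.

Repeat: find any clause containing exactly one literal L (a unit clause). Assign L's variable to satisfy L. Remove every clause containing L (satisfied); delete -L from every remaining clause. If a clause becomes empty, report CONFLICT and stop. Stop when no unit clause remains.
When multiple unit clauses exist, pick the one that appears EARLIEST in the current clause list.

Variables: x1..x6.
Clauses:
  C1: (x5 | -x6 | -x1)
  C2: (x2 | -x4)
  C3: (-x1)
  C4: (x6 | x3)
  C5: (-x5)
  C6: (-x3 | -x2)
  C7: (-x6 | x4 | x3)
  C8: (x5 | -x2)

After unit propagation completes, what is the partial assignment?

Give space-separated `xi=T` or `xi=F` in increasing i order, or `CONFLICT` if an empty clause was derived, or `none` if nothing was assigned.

unit clause [-1] forces x1=F; simplify:
  satisfied 2 clause(s); 6 remain; assigned so far: [1]
unit clause [-5] forces x5=F; simplify:
  drop 5 from [5, -2] -> [-2]
  satisfied 1 clause(s); 5 remain; assigned so far: [1, 5]
unit clause [-2] forces x2=F; simplify:
  drop 2 from [2, -4] -> [-4]
  satisfied 2 clause(s); 3 remain; assigned so far: [1, 2, 5]
unit clause [-4] forces x4=F; simplify:
  drop 4 from [-6, 4, 3] -> [-6, 3]
  satisfied 1 clause(s); 2 remain; assigned so far: [1, 2, 4, 5]

Answer: x1=F x2=F x4=F x5=F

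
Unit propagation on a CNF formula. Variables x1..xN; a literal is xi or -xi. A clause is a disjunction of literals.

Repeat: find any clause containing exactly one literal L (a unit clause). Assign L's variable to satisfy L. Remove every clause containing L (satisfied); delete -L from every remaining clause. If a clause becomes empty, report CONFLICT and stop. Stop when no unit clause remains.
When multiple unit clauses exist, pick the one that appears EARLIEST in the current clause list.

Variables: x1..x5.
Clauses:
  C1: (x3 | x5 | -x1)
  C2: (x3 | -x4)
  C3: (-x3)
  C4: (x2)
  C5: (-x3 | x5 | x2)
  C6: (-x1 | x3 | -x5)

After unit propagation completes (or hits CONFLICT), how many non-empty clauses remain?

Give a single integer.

Answer: 2

Derivation:
unit clause [-3] forces x3=F; simplify:
  drop 3 from [3, 5, -1] -> [5, -1]
  drop 3 from [3, -4] -> [-4]
  drop 3 from [-1, 3, -5] -> [-1, -5]
  satisfied 2 clause(s); 4 remain; assigned so far: [3]
unit clause [-4] forces x4=F; simplify:
  satisfied 1 clause(s); 3 remain; assigned so far: [3, 4]
unit clause [2] forces x2=T; simplify:
  satisfied 1 clause(s); 2 remain; assigned so far: [2, 3, 4]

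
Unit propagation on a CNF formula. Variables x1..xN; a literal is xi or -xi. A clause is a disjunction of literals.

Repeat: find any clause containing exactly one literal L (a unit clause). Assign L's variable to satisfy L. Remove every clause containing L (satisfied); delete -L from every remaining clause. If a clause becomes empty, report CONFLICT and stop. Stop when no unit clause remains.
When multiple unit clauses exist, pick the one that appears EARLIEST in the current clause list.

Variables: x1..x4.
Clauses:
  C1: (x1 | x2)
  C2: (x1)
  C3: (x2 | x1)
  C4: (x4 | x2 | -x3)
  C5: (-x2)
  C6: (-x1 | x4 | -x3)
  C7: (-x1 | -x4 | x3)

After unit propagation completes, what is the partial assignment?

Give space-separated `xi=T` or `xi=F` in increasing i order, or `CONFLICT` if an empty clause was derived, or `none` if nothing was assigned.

unit clause [1] forces x1=T; simplify:
  drop -1 from [-1, 4, -3] -> [4, -3]
  drop -1 from [-1, -4, 3] -> [-4, 3]
  satisfied 3 clause(s); 4 remain; assigned so far: [1]
unit clause [-2] forces x2=F; simplify:
  drop 2 from [4, 2, -3] -> [4, -3]
  satisfied 1 clause(s); 3 remain; assigned so far: [1, 2]

Answer: x1=T x2=F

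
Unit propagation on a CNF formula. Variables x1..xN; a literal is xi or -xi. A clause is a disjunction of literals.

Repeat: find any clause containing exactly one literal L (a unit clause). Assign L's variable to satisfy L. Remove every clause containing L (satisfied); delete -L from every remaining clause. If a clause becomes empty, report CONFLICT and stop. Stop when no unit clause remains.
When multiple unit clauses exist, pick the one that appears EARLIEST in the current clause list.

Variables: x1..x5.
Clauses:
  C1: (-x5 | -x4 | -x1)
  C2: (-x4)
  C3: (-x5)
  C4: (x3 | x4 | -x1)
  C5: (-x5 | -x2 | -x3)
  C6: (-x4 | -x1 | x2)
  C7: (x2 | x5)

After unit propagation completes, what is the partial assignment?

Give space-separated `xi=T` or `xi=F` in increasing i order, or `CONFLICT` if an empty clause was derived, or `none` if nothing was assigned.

unit clause [-4] forces x4=F; simplify:
  drop 4 from [3, 4, -1] -> [3, -1]
  satisfied 3 clause(s); 4 remain; assigned so far: [4]
unit clause [-5] forces x5=F; simplify:
  drop 5 from [2, 5] -> [2]
  satisfied 2 clause(s); 2 remain; assigned so far: [4, 5]
unit clause [2] forces x2=T; simplify:
  satisfied 1 clause(s); 1 remain; assigned so far: [2, 4, 5]

Answer: x2=T x4=F x5=F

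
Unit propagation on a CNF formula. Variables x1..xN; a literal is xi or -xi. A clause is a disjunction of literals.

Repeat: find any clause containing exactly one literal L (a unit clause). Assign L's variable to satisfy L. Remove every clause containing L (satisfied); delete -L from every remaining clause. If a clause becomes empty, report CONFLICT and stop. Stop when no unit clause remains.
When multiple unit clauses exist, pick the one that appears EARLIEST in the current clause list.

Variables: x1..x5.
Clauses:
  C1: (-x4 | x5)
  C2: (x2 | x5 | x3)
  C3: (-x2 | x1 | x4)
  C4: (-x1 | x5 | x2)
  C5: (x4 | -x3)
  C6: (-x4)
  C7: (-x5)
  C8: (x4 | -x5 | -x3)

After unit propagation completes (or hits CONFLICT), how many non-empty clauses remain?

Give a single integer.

Answer: 0

Derivation:
unit clause [-4] forces x4=F; simplify:
  drop 4 from [-2, 1, 4] -> [-2, 1]
  drop 4 from [4, -3] -> [-3]
  drop 4 from [4, -5, -3] -> [-5, -3]
  satisfied 2 clause(s); 6 remain; assigned so far: [4]
unit clause [-3] forces x3=F; simplify:
  drop 3 from [2, 5, 3] -> [2, 5]
  satisfied 2 clause(s); 4 remain; assigned so far: [3, 4]
unit clause [-5] forces x5=F; simplify:
  drop 5 from [2, 5] -> [2]
  drop 5 from [-1, 5, 2] -> [-1, 2]
  satisfied 1 clause(s); 3 remain; assigned so far: [3, 4, 5]
unit clause [2] forces x2=T; simplify:
  drop -2 from [-2, 1] -> [1]
  satisfied 2 clause(s); 1 remain; assigned so far: [2, 3, 4, 5]
unit clause [1] forces x1=T; simplify:
  satisfied 1 clause(s); 0 remain; assigned so far: [1, 2, 3, 4, 5]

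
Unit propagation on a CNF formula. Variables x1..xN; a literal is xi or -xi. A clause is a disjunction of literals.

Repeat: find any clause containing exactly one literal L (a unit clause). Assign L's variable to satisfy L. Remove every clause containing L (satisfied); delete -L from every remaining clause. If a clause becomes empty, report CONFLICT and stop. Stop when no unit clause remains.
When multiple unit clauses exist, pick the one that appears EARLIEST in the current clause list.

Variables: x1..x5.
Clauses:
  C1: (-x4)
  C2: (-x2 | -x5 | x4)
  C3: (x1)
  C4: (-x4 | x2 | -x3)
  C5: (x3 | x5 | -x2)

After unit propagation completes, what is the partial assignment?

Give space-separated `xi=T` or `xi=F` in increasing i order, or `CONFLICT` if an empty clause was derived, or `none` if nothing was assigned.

Answer: x1=T x4=F

Derivation:
unit clause [-4] forces x4=F; simplify:
  drop 4 from [-2, -5, 4] -> [-2, -5]
  satisfied 2 clause(s); 3 remain; assigned so far: [4]
unit clause [1] forces x1=T; simplify:
  satisfied 1 clause(s); 2 remain; assigned so far: [1, 4]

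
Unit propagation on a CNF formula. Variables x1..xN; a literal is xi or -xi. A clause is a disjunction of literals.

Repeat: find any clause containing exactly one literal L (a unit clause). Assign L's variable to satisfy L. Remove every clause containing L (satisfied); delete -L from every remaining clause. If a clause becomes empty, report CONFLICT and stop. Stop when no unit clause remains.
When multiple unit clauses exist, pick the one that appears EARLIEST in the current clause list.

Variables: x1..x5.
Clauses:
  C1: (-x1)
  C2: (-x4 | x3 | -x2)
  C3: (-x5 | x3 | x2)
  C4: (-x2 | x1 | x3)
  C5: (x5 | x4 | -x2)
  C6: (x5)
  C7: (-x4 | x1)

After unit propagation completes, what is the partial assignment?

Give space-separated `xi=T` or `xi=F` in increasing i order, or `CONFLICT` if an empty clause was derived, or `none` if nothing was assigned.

unit clause [-1] forces x1=F; simplify:
  drop 1 from [-2, 1, 3] -> [-2, 3]
  drop 1 from [-4, 1] -> [-4]
  satisfied 1 clause(s); 6 remain; assigned so far: [1]
unit clause [5] forces x5=T; simplify:
  drop -5 from [-5, 3, 2] -> [3, 2]
  satisfied 2 clause(s); 4 remain; assigned so far: [1, 5]
unit clause [-4] forces x4=F; simplify:
  satisfied 2 clause(s); 2 remain; assigned so far: [1, 4, 5]

Answer: x1=F x4=F x5=T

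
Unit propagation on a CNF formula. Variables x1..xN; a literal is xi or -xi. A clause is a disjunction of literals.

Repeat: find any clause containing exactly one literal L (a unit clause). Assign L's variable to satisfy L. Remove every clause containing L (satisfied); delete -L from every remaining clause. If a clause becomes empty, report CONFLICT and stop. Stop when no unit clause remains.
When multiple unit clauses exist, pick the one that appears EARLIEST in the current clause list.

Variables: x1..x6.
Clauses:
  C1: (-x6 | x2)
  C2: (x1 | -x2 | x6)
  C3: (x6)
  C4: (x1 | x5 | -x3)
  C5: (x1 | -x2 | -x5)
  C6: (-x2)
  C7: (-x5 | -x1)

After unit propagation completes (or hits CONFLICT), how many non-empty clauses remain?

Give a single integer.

unit clause [6] forces x6=T; simplify:
  drop -6 from [-6, 2] -> [2]
  satisfied 2 clause(s); 5 remain; assigned so far: [6]
unit clause [2] forces x2=T; simplify:
  drop -2 from [1, -2, -5] -> [1, -5]
  drop -2 from [-2] -> [] (empty!)
  satisfied 1 clause(s); 4 remain; assigned so far: [2, 6]
CONFLICT (empty clause)

Answer: 3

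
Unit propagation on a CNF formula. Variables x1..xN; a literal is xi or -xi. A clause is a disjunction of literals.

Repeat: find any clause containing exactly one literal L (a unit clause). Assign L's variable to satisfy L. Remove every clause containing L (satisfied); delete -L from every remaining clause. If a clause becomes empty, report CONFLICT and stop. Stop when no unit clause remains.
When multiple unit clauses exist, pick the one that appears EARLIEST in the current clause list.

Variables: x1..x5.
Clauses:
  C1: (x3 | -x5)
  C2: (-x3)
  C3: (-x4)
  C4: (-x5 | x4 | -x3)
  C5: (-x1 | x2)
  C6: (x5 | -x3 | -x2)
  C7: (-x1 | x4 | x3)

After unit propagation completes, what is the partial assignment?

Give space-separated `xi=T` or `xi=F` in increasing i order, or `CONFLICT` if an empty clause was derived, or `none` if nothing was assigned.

unit clause [-3] forces x3=F; simplify:
  drop 3 from [3, -5] -> [-5]
  drop 3 from [-1, 4, 3] -> [-1, 4]
  satisfied 3 clause(s); 4 remain; assigned so far: [3]
unit clause [-5] forces x5=F; simplify:
  satisfied 1 clause(s); 3 remain; assigned so far: [3, 5]
unit clause [-4] forces x4=F; simplify:
  drop 4 from [-1, 4] -> [-1]
  satisfied 1 clause(s); 2 remain; assigned so far: [3, 4, 5]
unit clause [-1] forces x1=F; simplify:
  satisfied 2 clause(s); 0 remain; assigned so far: [1, 3, 4, 5]

Answer: x1=F x3=F x4=F x5=F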